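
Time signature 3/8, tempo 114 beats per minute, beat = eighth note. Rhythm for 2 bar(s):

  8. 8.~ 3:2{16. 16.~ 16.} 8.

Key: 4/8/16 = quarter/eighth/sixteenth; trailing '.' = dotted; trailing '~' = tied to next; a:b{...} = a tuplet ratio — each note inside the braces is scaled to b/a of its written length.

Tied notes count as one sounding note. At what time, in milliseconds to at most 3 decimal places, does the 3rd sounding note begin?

note 3 onset = 7/2b = 1842.105ms

1. 0.0ms @ 0 + 789.474ms (3/2)
2. 789.474ms @ 3/2 + 1052.632ms (2)
3. 1842.105ms @ 7/2 + 526.316ms (1)
4. 2368.421ms @ 9/2 + 789.474ms (3/2)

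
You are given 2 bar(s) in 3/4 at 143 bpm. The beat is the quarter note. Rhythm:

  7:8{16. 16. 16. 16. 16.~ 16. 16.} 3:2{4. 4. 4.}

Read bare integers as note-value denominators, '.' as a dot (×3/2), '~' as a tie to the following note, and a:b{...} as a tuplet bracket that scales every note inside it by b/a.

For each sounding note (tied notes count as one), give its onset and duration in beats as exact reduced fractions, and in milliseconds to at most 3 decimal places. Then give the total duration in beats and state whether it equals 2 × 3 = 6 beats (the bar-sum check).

1) 0.0ms=0b +179.82ms=3/7b
2) 179.82ms=3/7b +179.82ms=3/7b
3) 359.64ms=6/7b +179.82ms=3/7b
4) 539.461ms=9/7b +179.82ms=3/7b
5) 719.281ms=12/7b +359.64ms=6/7b
6) 1078.921ms=18/7b +179.82ms=3/7b
7) 1258.741ms=3b +419.58ms=1b
8) 1678.322ms=4b +419.58ms=1b
9) 2097.902ms=5b +419.58ms=1b
Σ=6b of 6 (143bpm 3/4) — PASS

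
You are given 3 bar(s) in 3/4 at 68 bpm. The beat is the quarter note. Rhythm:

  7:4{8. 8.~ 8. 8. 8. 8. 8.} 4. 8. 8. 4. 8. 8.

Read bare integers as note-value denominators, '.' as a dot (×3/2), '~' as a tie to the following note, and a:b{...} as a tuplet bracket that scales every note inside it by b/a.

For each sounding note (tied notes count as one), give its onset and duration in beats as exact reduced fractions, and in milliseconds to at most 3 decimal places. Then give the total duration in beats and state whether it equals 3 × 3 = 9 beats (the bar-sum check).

1) 0.0ms=0b +378.151ms=3/7b
2) 378.151ms=3/7b +756.303ms=6/7b
3) 1134.454ms=9/7b +378.151ms=3/7b
4) 1512.605ms=12/7b +378.151ms=3/7b
5) 1890.756ms=15/7b +378.151ms=3/7b
6) 2268.908ms=18/7b +378.151ms=3/7b
7) 2647.059ms=3b +1323.529ms=3/2b
8) 3970.588ms=9/2b +661.765ms=3/4b
9) 4632.353ms=21/4b +661.765ms=3/4b
10) 5294.118ms=6b +1323.529ms=3/2b
11) 6617.647ms=15/2b +661.765ms=3/4b
12) 7279.412ms=33/4b +661.765ms=3/4b
Σ=9b of 9 (68bpm 3/4) — PASS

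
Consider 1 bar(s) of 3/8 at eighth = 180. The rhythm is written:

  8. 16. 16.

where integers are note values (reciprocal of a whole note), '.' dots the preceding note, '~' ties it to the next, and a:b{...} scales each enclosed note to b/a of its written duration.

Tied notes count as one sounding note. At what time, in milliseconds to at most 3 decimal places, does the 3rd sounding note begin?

note 3 onset = 9/4b = 750.0ms

1. 0.0ms @ 0 + 500.0ms (3/2)
2. 500.0ms @ 3/2 + 250.0ms (3/4)
3. 750.0ms @ 9/4 + 250.0ms (3/4)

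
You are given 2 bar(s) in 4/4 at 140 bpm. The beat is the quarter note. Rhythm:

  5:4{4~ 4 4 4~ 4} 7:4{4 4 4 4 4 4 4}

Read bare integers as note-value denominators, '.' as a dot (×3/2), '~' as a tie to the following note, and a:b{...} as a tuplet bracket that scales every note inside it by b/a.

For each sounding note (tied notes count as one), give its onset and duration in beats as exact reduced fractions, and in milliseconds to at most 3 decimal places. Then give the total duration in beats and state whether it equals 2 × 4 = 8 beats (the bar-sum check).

1) 0.0ms=0b +685.714ms=8/5b
2) 685.714ms=8/5b +342.857ms=4/5b
3) 1028.571ms=12/5b +685.714ms=8/5b
4) 1714.286ms=4b +244.898ms=4/7b
5) 1959.184ms=32/7b +244.898ms=4/7b
6) 2204.082ms=36/7b +244.898ms=4/7b
7) 2448.98ms=40/7b +244.898ms=4/7b
8) 2693.878ms=44/7b +244.898ms=4/7b
9) 2938.776ms=48/7b +244.898ms=4/7b
10) 3183.673ms=52/7b +244.898ms=4/7b
Σ=8b of 8 (140bpm 4/4) — PASS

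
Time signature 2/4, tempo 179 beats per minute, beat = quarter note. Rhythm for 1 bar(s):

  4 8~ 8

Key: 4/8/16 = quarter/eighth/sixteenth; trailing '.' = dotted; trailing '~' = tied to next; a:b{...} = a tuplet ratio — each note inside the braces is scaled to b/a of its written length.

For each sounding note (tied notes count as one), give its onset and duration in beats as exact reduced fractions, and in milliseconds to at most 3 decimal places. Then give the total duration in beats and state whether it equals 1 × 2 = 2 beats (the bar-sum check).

1) 0.0ms=0b +335.196ms=1b
2) 335.196ms=1b +335.196ms=1b
Σ=2b of 2 (179bpm 2/4) — PASS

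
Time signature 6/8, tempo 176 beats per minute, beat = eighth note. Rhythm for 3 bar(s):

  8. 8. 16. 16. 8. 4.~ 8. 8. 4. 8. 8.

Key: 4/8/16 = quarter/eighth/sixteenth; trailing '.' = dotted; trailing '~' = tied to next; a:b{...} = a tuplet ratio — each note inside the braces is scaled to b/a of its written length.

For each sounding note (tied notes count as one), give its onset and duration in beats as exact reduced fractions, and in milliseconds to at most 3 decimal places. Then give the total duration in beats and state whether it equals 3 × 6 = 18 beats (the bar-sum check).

1) 0.0ms=0b +511.364ms=3/2b
2) 511.364ms=3/2b +511.364ms=3/2b
3) 1022.727ms=3b +255.682ms=3/4b
4) 1278.409ms=15/4b +255.682ms=3/4b
5) 1534.091ms=9/2b +511.364ms=3/2b
6) 2045.455ms=6b +1534.091ms=9/2b
7) 3579.545ms=21/2b +511.364ms=3/2b
8) 4090.909ms=12b +1022.727ms=3b
9) 5113.636ms=15b +511.364ms=3/2b
10) 5625.0ms=33/2b +511.364ms=3/2b
Σ=18b of 18 (176bpm 6/8) — PASS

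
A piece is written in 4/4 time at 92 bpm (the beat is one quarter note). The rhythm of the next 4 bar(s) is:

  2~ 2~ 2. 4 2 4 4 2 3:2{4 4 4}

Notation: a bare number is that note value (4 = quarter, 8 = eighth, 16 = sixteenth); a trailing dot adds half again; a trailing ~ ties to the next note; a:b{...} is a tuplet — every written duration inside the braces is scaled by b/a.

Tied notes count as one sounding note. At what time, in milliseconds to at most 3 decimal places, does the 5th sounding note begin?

note 5 onset = 11b = 7173.913ms

1. 0.0ms @ 0 + 4565.217ms (7)
2. 4565.217ms @ 7 + 652.174ms (1)
3. 5217.391ms @ 8 + 1304.348ms (2)
4. 6521.739ms @ 10 + 652.174ms (1)
5. 7173.913ms @ 11 + 652.174ms (1)
6. 7826.087ms @ 12 + 1304.348ms (2)
7. 9130.435ms @ 14 + 434.783ms (2/3)
8. 9565.217ms @ 44/3 + 434.783ms (2/3)
9. 10000.0ms @ 46/3 + 434.783ms (2/3)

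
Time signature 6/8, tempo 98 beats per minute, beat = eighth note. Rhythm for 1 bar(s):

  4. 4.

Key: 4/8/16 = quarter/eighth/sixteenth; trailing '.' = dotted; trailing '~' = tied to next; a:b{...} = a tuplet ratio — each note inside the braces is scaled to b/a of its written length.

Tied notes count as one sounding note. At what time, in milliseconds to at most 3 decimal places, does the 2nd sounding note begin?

note 2 onset = 3b = 1836.735ms

1. 0.0ms @ 0 + 1836.735ms (3)
2. 1836.735ms @ 3 + 1836.735ms (3)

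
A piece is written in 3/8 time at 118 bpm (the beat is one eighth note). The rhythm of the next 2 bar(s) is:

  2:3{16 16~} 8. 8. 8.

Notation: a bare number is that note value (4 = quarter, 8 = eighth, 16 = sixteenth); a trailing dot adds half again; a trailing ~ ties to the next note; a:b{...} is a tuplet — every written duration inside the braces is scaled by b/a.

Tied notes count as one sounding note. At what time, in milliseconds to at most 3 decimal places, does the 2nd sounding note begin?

1. 0.0ms @ 0 + 381.356ms (3/4)
2. 381.356ms @ 3/4 + 1144.068ms (9/4)
3. 1525.424ms @ 3 + 762.712ms (3/2)
4. 2288.136ms @ 9/2 + 762.712ms (3/2)

note 2 onset = 3/4b = 381.356ms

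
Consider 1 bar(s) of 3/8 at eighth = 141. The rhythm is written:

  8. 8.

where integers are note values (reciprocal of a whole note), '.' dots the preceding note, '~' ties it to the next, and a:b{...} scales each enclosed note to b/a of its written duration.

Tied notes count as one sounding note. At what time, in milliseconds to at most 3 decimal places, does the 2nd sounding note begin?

note 2 onset = 3/2b = 638.298ms

1. 0.0ms @ 0 + 638.298ms (3/2)
2. 638.298ms @ 3/2 + 638.298ms (3/2)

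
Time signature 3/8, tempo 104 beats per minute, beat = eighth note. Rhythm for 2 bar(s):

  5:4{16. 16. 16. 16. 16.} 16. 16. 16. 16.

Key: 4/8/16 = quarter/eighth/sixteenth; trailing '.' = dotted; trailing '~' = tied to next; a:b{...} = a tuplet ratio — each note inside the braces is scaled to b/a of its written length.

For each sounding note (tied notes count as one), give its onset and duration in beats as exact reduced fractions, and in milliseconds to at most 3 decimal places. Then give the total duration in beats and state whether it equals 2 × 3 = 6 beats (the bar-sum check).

1) 0.0ms=0b +346.154ms=3/5b
2) 346.154ms=3/5b +346.154ms=3/5b
3) 692.308ms=6/5b +346.154ms=3/5b
4) 1038.462ms=9/5b +346.154ms=3/5b
5) 1384.615ms=12/5b +346.154ms=3/5b
6) 1730.769ms=3b +432.692ms=3/4b
7) 2163.462ms=15/4b +432.692ms=3/4b
8) 2596.154ms=9/2b +432.692ms=3/4b
9) 3028.846ms=21/4b +432.692ms=3/4b
Σ=6b of 6 (104bpm 3/8) — PASS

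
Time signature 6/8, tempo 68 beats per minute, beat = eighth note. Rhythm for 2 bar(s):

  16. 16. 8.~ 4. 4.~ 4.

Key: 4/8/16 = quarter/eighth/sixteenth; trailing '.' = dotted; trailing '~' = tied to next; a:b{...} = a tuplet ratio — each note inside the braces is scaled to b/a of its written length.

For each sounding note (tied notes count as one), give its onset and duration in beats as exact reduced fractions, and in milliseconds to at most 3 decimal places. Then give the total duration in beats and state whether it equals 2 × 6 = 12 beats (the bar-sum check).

1) 0.0ms=0b +661.765ms=3/4b
2) 661.765ms=3/4b +661.765ms=3/4b
3) 1323.529ms=3/2b +3970.588ms=9/2b
4) 5294.118ms=6b +5294.118ms=6b
Σ=12b of 12 (68bpm 6/8) — PASS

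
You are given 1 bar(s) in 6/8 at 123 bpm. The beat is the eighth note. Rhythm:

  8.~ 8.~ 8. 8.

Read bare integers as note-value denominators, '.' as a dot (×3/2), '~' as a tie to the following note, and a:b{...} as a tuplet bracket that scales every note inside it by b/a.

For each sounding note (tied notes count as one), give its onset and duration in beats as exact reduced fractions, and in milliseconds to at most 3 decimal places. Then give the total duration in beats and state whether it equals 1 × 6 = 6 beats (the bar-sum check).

1) 0.0ms=0b +2195.122ms=9/2b
2) 2195.122ms=9/2b +731.707ms=3/2b
Σ=6b of 6 (123bpm 6/8) — PASS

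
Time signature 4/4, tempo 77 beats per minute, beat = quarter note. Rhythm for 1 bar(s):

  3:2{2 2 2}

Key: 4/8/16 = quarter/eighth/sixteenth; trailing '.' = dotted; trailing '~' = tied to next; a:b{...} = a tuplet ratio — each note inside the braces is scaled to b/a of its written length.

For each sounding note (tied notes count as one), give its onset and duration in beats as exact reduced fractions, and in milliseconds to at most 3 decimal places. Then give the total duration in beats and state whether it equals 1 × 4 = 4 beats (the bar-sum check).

1) 0.0ms=0b +1038.961ms=4/3b
2) 1038.961ms=4/3b +1038.961ms=4/3b
3) 2077.922ms=8/3b +1038.961ms=4/3b
Σ=4b of 4 (77bpm 4/4) — PASS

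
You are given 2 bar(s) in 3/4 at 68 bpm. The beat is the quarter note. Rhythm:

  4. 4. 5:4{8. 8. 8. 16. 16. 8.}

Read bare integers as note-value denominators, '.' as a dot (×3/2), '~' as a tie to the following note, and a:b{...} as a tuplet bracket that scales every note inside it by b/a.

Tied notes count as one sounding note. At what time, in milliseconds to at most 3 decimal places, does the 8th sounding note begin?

1. 0.0ms @ 0 + 1323.529ms (3/2)
2. 1323.529ms @ 3/2 + 1323.529ms (3/2)
3. 2647.059ms @ 3 + 529.412ms (3/5)
4. 3176.471ms @ 18/5 + 529.412ms (3/5)
5. 3705.882ms @ 21/5 + 529.412ms (3/5)
6. 4235.294ms @ 24/5 + 264.706ms (3/10)
7. 4500.0ms @ 51/10 + 264.706ms (3/10)
8. 4764.706ms @ 27/5 + 529.412ms (3/5)

note 8 onset = 27/5b = 4764.706ms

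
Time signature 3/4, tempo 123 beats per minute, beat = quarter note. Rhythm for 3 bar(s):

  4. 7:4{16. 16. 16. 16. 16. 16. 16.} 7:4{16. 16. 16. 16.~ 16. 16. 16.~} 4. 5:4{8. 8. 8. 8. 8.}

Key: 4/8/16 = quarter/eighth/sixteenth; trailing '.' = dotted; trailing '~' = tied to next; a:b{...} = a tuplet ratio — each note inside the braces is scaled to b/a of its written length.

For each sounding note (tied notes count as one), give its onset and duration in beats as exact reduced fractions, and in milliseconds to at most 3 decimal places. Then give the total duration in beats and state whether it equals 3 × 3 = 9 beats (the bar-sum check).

1) 0.0ms=0b +731.707ms=3/2b
2) 731.707ms=3/2b +104.53ms=3/14b
3) 836.237ms=12/7b +104.53ms=3/14b
4) 940.767ms=27/14b +104.53ms=3/14b
5) 1045.296ms=15/7b +104.53ms=3/14b
6) 1149.826ms=33/14b +104.53ms=3/14b
7) 1254.355ms=18/7b +104.53ms=3/14b
8) 1358.885ms=39/14b +104.53ms=3/14b
9) 1463.415ms=3b +104.53ms=3/14b
10) 1567.944ms=45/14b +104.53ms=3/14b
11) 1672.474ms=24/7b +104.53ms=3/14b
12) 1777.003ms=51/14b +209.059ms=3/7b
13) 1986.063ms=57/14b +104.53ms=3/14b
14) 2090.592ms=30/7b +836.237ms=12/7b
15) 2926.829ms=6b +292.683ms=3/5b
16) 3219.512ms=33/5b +292.683ms=3/5b
17) 3512.195ms=36/5b +292.683ms=3/5b
18) 3804.878ms=39/5b +292.683ms=3/5b
19) 4097.561ms=42/5b +292.683ms=3/5b
Σ=9b of 9 (123bpm 3/4) — PASS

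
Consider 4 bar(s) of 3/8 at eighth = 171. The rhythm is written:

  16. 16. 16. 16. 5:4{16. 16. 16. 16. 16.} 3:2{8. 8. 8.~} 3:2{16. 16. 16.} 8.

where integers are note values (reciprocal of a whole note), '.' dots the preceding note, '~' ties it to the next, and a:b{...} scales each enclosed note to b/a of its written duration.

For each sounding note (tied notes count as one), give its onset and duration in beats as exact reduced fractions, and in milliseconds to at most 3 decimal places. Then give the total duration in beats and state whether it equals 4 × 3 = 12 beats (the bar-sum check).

1) 0.0ms=0b +263.158ms=3/4b
2) 263.158ms=3/4b +263.158ms=3/4b
3) 526.316ms=3/2b +263.158ms=3/4b
4) 789.474ms=9/4b +263.158ms=3/4b
5) 1052.632ms=3b +210.526ms=3/5b
6) 1263.158ms=18/5b +210.526ms=3/5b
7) 1473.684ms=21/5b +210.526ms=3/5b
8) 1684.211ms=24/5b +210.526ms=3/5b
9) 1894.737ms=27/5b +210.526ms=3/5b
10) 2105.263ms=6b +350.877ms=1b
11) 2456.14ms=7b +350.877ms=1b
12) 2807.018ms=8b +526.316ms=3/2b
13) 3333.333ms=19/2b +175.439ms=1/2b
14) 3508.772ms=10b +175.439ms=1/2b
15) 3684.211ms=21/2b +526.316ms=3/2b
Σ=12b of 12 (171bpm 3/8) — PASS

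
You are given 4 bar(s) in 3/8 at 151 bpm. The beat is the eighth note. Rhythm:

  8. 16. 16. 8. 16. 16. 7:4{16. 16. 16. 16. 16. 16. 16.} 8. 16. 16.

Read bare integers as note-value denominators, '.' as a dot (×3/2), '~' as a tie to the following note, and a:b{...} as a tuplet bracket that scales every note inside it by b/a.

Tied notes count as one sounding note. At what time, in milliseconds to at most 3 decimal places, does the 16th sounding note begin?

note 16 onset = 45/4b = 4470.199ms

1. 0.0ms @ 0 + 596.026ms (3/2)
2. 596.026ms @ 3/2 + 298.013ms (3/4)
3. 894.04ms @ 9/4 + 298.013ms (3/4)
4. 1192.053ms @ 3 + 596.026ms (3/2)
5. 1788.079ms @ 9/2 + 298.013ms (3/4)
6. 2086.093ms @ 21/4 + 298.013ms (3/4)
7. 2384.106ms @ 6 + 170.293ms (3/7)
8. 2554.399ms @ 45/7 + 170.293ms (3/7)
9. 2724.693ms @ 48/7 + 170.293ms (3/7)
10. 2894.986ms @ 51/7 + 170.293ms (3/7)
11. 3065.279ms @ 54/7 + 170.293ms (3/7)
12. 3235.572ms @ 57/7 + 170.293ms (3/7)
13. 3405.866ms @ 60/7 + 170.293ms (3/7)
14. 3576.159ms @ 9 + 596.026ms (3/2)
15. 4172.185ms @ 21/2 + 298.013ms (3/4)
16. 4470.199ms @ 45/4 + 298.013ms (3/4)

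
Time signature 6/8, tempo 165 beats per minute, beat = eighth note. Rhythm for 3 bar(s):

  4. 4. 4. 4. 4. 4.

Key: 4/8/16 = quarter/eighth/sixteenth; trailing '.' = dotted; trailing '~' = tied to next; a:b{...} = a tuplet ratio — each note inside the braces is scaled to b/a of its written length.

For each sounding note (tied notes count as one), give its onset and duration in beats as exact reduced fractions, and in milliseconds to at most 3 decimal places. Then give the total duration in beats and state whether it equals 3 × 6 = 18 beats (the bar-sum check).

1) 0.0ms=0b +1090.909ms=3b
2) 1090.909ms=3b +1090.909ms=3b
3) 2181.818ms=6b +1090.909ms=3b
4) 3272.727ms=9b +1090.909ms=3b
5) 4363.636ms=12b +1090.909ms=3b
6) 5454.545ms=15b +1090.909ms=3b
Σ=18b of 18 (165bpm 6/8) — PASS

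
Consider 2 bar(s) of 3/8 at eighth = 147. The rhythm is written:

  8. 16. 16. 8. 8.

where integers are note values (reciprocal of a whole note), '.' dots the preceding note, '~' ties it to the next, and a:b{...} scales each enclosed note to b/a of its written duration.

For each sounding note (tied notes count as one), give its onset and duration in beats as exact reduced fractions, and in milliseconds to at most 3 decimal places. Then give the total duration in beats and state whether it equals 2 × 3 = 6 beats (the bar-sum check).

1) 0.0ms=0b +612.245ms=3/2b
2) 612.245ms=3/2b +306.122ms=3/4b
3) 918.367ms=9/4b +306.122ms=3/4b
4) 1224.49ms=3b +612.245ms=3/2b
5) 1836.735ms=9/2b +612.245ms=3/2b
Σ=6b of 6 (147bpm 3/8) — PASS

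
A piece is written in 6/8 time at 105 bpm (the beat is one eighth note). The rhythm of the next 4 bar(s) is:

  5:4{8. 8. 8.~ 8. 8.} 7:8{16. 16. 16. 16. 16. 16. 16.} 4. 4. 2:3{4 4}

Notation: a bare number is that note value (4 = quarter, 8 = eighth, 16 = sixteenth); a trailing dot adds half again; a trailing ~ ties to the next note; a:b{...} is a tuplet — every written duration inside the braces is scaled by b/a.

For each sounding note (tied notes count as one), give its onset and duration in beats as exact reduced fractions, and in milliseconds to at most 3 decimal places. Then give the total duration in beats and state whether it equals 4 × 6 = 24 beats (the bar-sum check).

1) 0.0ms=0b +685.714ms=6/5b
2) 685.714ms=6/5b +685.714ms=6/5b
3) 1371.429ms=12/5b +1371.429ms=12/5b
4) 2742.857ms=24/5b +685.714ms=6/5b
5) 3428.571ms=6b +489.796ms=6/7b
6) 3918.367ms=48/7b +489.796ms=6/7b
7) 4408.163ms=54/7b +489.796ms=6/7b
8) 4897.959ms=60/7b +489.796ms=6/7b
9) 5387.755ms=66/7b +489.796ms=6/7b
10) 5877.551ms=72/7b +489.796ms=6/7b
11) 6367.347ms=78/7b +489.796ms=6/7b
12) 6857.143ms=12b +1714.286ms=3b
13) 8571.429ms=15b +1714.286ms=3b
14) 10285.714ms=18b +1714.286ms=3b
15) 12000.0ms=21b +1714.286ms=3b
Σ=24b of 24 (105bpm 6/8) — PASS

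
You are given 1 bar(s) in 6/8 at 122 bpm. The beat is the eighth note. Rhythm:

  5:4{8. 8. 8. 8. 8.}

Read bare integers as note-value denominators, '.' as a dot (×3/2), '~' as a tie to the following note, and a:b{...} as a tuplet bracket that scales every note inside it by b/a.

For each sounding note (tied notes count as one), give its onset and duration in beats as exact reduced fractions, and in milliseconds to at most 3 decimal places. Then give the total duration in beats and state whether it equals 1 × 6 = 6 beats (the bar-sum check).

1) 0.0ms=0b +590.164ms=6/5b
2) 590.164ms=6/5b +590.164ms=6/5b
3) 1180.328ms=12/5b +590.164ms=6/5b
4) 1770.492ms=18/5b +590.164ms=6/5b
5) 2360.656ms=24/5b +590.164ms=6/5b
Σ=6b of 6 (122bpm 6/8) — PASS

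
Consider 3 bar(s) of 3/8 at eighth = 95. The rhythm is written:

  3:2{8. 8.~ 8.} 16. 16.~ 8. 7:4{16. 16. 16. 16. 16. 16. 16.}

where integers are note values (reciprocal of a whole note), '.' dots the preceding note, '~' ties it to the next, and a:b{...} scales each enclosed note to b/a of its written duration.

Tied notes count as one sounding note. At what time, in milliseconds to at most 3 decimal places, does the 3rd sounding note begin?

1. 0.0ms @ 0 + 631.579ms (1)
2. 631.579ms @ 1 + 1263.158ms (2)
3. 1894.737ms @ 3 + 473.684ms (3/4)
4. 2368.421ms @ 15/4 + 1421.053ms (9/4)
5. 3789.474ms @ 6 + 270.677ms (3/7)
6. 4060.15ms @ 45/7 + 270.677ms (3/7)
7. 4330.827ms @ 48/7 + 270.677ms (3/7)
8. 4601.504ms @ 51/7 + 270.677ms (3/7)
9. 4872.18ms @ 54/7 + 270.677ms (3/7)
10. 5142.857ms @ 57/7 + 270.677ms (3/7)
11. 5413.534ms @ 60/7 + 270.677ms (3/7)

note 3 onset = 3b = 1894.737ms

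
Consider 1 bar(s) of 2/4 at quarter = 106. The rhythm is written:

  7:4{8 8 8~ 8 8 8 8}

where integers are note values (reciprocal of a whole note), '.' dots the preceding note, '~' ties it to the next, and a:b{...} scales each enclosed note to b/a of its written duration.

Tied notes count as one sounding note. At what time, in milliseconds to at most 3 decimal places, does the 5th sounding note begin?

note 5 onset = 10/7b = 808.625ms

1. 0.0ms @ 0 + 161.725ms (2/7)
2. 161.725ms @ 2/7 + 161.725ms (2/7)
3. 323.45ms @ 4/7 + 323.45ms (4/7)
4. 646.9ms @ 8/7 + 161.725ms (2/7)
5. 808.625ms @ 10/7 + 161.725ms (2/7)
6. 970.35ms @ 12/7 + 161.725ms (2/7)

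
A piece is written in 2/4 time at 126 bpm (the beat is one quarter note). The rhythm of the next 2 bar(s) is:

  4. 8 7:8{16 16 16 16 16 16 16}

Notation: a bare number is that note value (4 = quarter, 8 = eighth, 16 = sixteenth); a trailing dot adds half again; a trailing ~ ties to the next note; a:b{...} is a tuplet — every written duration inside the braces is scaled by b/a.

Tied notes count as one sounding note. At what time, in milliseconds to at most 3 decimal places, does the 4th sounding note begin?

note 4 onset = 16/7b = 1088.435ms

1. 0.0ms @ 0 + 714.286ms (3/2)
2. 714.286ms @ 3/2 + 238.095ms (1/2)
3. 952.381ms @ 2 + 136.054ms (2/7)
4. 1088.435ms @ 16/7 + 136.054ms (2/7)
5. 1224.49ms @ 18/7 + 136.054ms (2/7)
6. 1360.544ms @ 20/7 + 136.054ms (2/7)
7. 1496.599ms @ 22/7 + 136.054ms (2/7)
8. 1632.653ms @ 24/7 + 136.054ms (2/7)
9. 1768.707ms @ 26/7 + 136.054ms (2/7)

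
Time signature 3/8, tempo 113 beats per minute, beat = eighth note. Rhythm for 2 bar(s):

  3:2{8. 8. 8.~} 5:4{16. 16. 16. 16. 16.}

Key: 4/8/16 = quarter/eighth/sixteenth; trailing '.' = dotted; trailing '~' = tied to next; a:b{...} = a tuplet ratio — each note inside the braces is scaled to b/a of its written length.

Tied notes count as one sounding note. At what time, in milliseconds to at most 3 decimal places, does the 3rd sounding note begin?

note 3 onset = 2b = 1061.947ms

1. 0.0ms @ 0 + 530.973ms (1)
2. 530.973ms @ 1 + 530.973ms (1)
3. 1061.947ms @ 2 + 849.558ms (8/5)
4. 1911.504ms @ 18/5 + 318.584ms (3/5)
5. 2230.088ms @ 21/5 + 318.584ms (3/5)
6. 2548.673ms @ 24/5 + 318.584ms (3/5)
7. 2867.257ms @ 27/5 + 318.584ms (3/5)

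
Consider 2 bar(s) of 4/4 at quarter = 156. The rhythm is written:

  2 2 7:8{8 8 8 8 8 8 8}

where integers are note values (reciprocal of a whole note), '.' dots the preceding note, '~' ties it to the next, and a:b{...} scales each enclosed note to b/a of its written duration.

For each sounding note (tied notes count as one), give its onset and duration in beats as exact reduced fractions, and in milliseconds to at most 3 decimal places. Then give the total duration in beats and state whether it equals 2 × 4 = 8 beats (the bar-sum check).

1) 0.0ms=0b +769.231ms=2b
2) 769.231ms=2b +769.231ms=2b
3) 1538.462ms=4b +219.78ms=4/7b
4) 1758.242ms=32/7b +219.78ms=4/7b
5) 1978.022ms=36/7b +219.78ms=4/7b
6) 2197.802ms=40/7b +219.78ms=4/7b
7) 2417.582ms=44/7b +219.78ms=4/7b
8) 2637.363ms=48/7b +219.78ms=4/7b
9) 2857.143ms=52/7b +219.78ms=4/7b
Σ=8b of 8 (156bpm 4/4) — PASS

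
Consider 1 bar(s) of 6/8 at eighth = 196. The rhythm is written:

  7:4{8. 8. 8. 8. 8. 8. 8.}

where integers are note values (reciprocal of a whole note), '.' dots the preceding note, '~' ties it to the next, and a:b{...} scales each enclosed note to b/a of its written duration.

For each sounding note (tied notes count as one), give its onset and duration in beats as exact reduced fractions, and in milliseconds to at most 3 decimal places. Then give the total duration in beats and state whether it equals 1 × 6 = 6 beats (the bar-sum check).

1) 0.0ms=0b +262.391ms=6/7b
2) 262.391ms=6/7b +262.391ms=6/7b
3) 524.781ms=12/7b +262.391ms=6/7b
4) 787.172ms=18/7b +262.391ms=6/7b
5) 1049.563ms=24/7b +262.391ms=6/7b
6) 1311.953ms=30/7b +262.391ms=6/7b
7) 1574.344ms=36/7b +262.391ms=6/7b
Σ=6b of 6 (196bpm 6/8) — PASS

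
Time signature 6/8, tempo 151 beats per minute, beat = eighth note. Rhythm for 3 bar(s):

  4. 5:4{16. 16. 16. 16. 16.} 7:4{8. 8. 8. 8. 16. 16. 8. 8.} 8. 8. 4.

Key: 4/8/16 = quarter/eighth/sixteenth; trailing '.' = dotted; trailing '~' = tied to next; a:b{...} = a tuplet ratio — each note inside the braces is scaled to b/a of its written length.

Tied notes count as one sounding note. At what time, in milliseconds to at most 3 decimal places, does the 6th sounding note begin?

note 6 onset = 27/5b = 2145.695ms

1. 0.0ms @ 0 + 1192.053ms (3)
2. 1192.053ms @ 3 + 238.411ms (3/5)
3. 1430.464ms @ 18/5 + 238.411ms (3/5)
4. 1668.874ms @ 21/5 + 238.411ms (3/5)
5. 1907.285ms @ 24/5 + 238.411ms (3/5)
6. 2145.695ms @ 27/5 + 238.411ms (3/5)
7. 2384.106ms @ 6 + 340.587ms (6/7)
8. 2724.693ms @ 48/7 + 340.587ms (6/7)
9. 3065.279ms @ 54/7 + 340.587ms (6/7)
10. 3405.866ms @ 60/7 + 340.587ms (6/7)
11. 3746.452ms @ 66/7 + 170.293ms (3/7)
12. 3916.746ms @ 69/7 + 170.293ms (3/7)
13. 4087.039ms @ 72/7 + 340.587ms (6/7)
14. 4427.625ms @ 78/7 + 340.587ms (6/7)
15. 4768.212ms @ 12 + 596.026ms (3/2)
16. 5364.238ms @ 27/2 + 596.026ms (3/2)
17. 5960.265ms @ 15 + 1192.053ms (3)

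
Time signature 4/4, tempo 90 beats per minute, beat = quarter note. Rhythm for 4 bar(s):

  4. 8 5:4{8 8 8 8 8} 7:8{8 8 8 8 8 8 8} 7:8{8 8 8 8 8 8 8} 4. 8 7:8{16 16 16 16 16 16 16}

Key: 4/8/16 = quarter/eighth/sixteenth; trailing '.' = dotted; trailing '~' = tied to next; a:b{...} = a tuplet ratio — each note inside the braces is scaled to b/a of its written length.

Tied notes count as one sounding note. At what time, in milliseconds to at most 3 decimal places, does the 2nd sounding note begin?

1. 0.0ms @ 0 + 1000.0ms (3/2)
2. 1000.0ms @ 3/2 + 333.333ms (1/2)
3. 1333.333ms @ 2 + 266.667ms (2/5)
4. 1600.0ms @ 12/5 + 266.667ms (2/5)
5. 1866.667ms @ 14/5 + 266.667ms (2/5)
6. 2133.333ms @ 16/5 + 266.667ms (2/5)
7. 2400.0ms @ 18/5 + 266.667ms (2/5)
8. 2666.667ms @ 4 + 380.952ms (4/7)
9. 3047.619ms @ 32/7 + 380.952ms (4/7)
10. 3428.571ms @ 36/7 + 380.952ms (4/7)
11. 3809.524ms @ 40/7 + 380.952ms (4/7)
12. 4190.476ms @ 44/7 + 380.952ms (4/7)
13. 4571.429ms @ 48/7 + 380.952ms (4/7)
14. 4952.381ms @ 52/7 + 380.952ms (4/7)
15. 5333.333ms @ 8 + 380.952ms (4/7)
16. 5714.286ms @ 60/7 + 380.952ms (4/7)
17. 6095.238ms @ 64/7 + 380.952ms (4/7)
18. 6476.19ms @ 68/7 + 380.952ms (4/7)
19. 6857.143ms @ 72/7 + 380.952ms (4/7)
20. 7238.095ms @ 76/7 + 380.952ms (4/7)
21. 7619.048ms @ 80/7 + 380.952ms (4/7)
22. 8000.0ms @ 12 + 1000.0ms (3/2)
23. 9000.0ms @ 27/2 + 333.333ms (1/2)
24. 9333.333ms @ 14 + 190.476ms (2/7)
25. 9523.81ms @ 100/7 + 190.476ms (2/7)
26. 9714.286ms @ 102/7 + 190.476ms (2/7)
27. 9904.762ms @ 104/7 + 190.476ms (2/7)
28. 10095.238ms @ 106/7 + 190.476ms (2/7)
29. 10285.714ms @ 108/7 + 190.476ms (2/7)
30. 10476.19ms @ 110/7 + 190.476ms (2/7)

note 2 onset = 3/2b = 1000.0ms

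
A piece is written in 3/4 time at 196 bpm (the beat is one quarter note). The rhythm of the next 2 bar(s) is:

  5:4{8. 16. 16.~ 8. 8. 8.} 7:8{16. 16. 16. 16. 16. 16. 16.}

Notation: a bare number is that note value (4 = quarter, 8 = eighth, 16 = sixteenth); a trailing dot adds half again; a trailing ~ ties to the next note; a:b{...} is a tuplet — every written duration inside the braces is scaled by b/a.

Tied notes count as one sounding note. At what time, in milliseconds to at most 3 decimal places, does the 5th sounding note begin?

1. 0.0ms @ 0 + 183.673ms (3/5)
2. 183.673ms @ 3/5 + 91.837ms (3/10)
3. 275.51ms @ 9/10 + 275.51ms (9/10)
4. 551.02ms @ 9/5 + 183.673ms (3/5)
5. 734.694ms @ 12/5 + 183.673ms (3/5)
6. 918.367ms @ 3 + 131.195ms (3/7)
7. 1049.563ms @ 24/7 + 131.195ms (3/7)
8. 1180.758ms @ 27/7 + 131.195ms (3/7)
9. 1311.953ms @ 30/7 + 131.195ms (3/7)
10. 1443.149ms @ 33/7 + 131.195ms (3/7)
11. 1574.344ms @ 36/7 + 131.195ms (3/7)
12. 1705.539ms @ 39/7 + 131.195ms (3/7)

note 5 onset = 12/5b = 734.694ms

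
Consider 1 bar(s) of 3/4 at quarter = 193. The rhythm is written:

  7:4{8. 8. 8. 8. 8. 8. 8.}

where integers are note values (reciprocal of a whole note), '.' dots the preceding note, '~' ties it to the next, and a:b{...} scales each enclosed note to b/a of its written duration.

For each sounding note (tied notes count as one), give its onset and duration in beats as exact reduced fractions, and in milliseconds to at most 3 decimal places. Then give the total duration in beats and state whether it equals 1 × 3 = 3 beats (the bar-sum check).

1) 0.0ms=0b +133.235ms=3/7b
2) 133.235ms=3/7b +133.235ms=3/7b
3) 266.469ms=6/7b +133.235ms=3/7b
4) 399.704ms=9/7b +133.235ms=3/7b
5) 532.939ms=12/7b +133.235ms=3/7b
6) 666.173ms=15/7b +133.235ms=3/7b
7) 799.408ms=18/7b +133.235ms=3/7b
Σ=3b of 3 (193bpm 3/4) — PASS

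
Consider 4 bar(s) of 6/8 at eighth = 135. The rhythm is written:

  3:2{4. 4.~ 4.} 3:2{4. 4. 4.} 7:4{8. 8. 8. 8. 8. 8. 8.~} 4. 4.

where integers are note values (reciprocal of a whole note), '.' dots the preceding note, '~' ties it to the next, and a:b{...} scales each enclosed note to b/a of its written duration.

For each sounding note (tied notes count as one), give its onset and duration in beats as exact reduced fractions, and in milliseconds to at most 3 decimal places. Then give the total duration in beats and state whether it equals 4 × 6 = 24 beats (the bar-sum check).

1) 0.0ms=0b +888.889ms=2b
2) 888.889ms=2b +1777.778ms=4b
3) 2666.667ms=6b +888.889ms=2b
4) 3555.556ms=8b +888.889ms=2b
5) 4444.444ms=10b +888.889ms=2b
6) 5333.333ms=12b +380.952ms=6/7b
7) 5714.286ms=90/7b +380.952ms=6/7b
8) 6095.238ms=96/7b +380.952ms=6/7b
9) 6476.19ms=102/7b +380.952ms=6/7b
10) 6857.143ms=108/7b +380.952ms=6/7b
11) 7238.095ms=114/7b +380.952ms=6/7b
12) 7619.048ms=120/7b +1714.286ms=27/7b
13) 9333.333ms=21b +1333.333ms=3b
Σ=24b of 24 (135bpm 6/8) — PASS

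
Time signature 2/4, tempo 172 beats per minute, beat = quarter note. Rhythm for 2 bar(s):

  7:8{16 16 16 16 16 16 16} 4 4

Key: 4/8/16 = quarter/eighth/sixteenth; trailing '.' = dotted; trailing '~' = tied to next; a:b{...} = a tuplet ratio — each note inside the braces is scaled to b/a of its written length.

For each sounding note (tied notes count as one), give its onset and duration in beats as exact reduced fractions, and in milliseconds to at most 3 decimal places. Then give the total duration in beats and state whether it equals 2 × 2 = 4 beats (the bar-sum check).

1) 0.0ms=0b +99.668ms=2/7b
2) 99.668ms=2/7b +99.668ms=2/7b
3) 199.336ms=4/7b +99.668ms=2/7b
4) 299.003ms=6/7b +99.668ms=2/7b
5) 398.671ms=8/7b +99.668ms=2/7b
6) 498.339ms=10/7b +99.668ms=2/7b
7) 598.007ms=12/7b +99.668ms=2/7b
8) 697.674ms=2b +348.837ms=1b
9) 1046.512ms=3b +348.837ms=1b
Σ=4b of 4 (172bpm 2/4) — PASS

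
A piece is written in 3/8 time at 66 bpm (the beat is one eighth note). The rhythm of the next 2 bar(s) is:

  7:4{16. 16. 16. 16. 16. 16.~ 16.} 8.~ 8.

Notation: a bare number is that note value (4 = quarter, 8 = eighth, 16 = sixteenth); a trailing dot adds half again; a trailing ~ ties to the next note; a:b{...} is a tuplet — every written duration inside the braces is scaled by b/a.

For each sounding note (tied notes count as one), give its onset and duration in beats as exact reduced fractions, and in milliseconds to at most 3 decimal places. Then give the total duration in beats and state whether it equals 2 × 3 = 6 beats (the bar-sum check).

1) 0.0ms=0b +389.61ms=3/7b
2) 389.61ms=3/7b +389.61ms=3/7b
3) 779.221ms=6/7b +389.61ms=3/7b
4) 1168.831ms=9/7b +389.61ms=3/7b
5) 1558.442ms=12/7b +389.61ms=3/7b
6) 1948.052ms=15/7b +779.221ms=6/7b
7) 2727.273ms=3b +2727.273ms=3b
Σ=6b of 6 (66bpm 3/8) — PASS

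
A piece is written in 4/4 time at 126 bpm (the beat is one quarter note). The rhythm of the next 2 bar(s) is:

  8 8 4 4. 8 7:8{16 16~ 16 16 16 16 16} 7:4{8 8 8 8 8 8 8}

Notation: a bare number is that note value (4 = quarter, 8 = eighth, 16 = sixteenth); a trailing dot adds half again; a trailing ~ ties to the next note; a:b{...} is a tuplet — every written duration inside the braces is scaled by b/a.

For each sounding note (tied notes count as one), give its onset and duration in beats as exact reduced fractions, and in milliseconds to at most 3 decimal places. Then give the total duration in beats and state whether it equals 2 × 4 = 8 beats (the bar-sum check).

1) 0.0ms=0b +238.095ms=1/2b
2) 238.095ms=1/2b +238.095ms=1/2b
3) 476.19ms=1b +476.19ms=1b
4) 952.381ms=2b +714.286ms=3/2b
5) 1666.667ms=7/2b +238.095ms=1/2b
6) 1904.762ms=4b +136.054ms=2/7b
7) 2040.816ms=30/7b +272.109ms=4/7b
8) 2312.925ms=34/7b +136.054ms=2/7b
9) 2448.98ms=36/7b +136.054ms=2/7b
10) 2585.034ms=38/7b +136.054ms=2/7b
11) 2721.088ms=40/7b +136.054ms=2/7b
12) 2857.143ms=6b +136.054ms=2/7b
13) 2993.197ms=44/7b +136.054ms=2/7b
14) 3129.252ms=46/7b +136.054ms=2/7b
15) 3265.306ms=48/7b +136.054ms=2/7b
16) 3401.361ms=50/7b +136.054ms=2/7b
17) 3537.415ms=52/7b +136.054ms=2/7b
18) 3673.469ms=54/7b +136.054ms=2/7b
Σ=8b of 8 (126bpm 4/4) — PASS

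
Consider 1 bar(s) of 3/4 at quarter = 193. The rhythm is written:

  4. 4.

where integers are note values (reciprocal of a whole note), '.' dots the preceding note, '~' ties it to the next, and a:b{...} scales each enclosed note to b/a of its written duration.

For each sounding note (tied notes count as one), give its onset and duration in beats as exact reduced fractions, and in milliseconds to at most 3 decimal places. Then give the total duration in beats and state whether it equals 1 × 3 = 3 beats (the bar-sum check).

1) 0.0ms=0b +466.321ms=3/2b
2) 466.321ms=3/2b +466.321ms=3/2b
Σ=3b of 3 (193bpm 3/4) — PASS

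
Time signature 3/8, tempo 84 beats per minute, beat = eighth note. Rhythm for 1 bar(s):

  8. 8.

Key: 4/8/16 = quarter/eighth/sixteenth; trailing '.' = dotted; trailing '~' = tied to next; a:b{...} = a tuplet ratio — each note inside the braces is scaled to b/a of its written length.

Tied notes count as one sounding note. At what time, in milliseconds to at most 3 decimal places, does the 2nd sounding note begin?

note 2 onset = 3/2b = 1071.429ms

1. 0.0ms @ 0 + 1071.429ms (3/2)
2. 1071.429ms @ 3/2 + 1071.429ms (3/2)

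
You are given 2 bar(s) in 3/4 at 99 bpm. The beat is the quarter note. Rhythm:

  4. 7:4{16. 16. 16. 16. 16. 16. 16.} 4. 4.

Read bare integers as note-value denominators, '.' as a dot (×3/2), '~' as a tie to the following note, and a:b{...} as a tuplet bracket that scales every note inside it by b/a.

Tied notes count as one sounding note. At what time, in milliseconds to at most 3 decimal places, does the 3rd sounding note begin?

1. 0.0ms @ 0 + 909.091ms (3/2)
2. 909.091ms @ 3/2 + 129.87ms (3/14)
3. 1038.961ms @ 12/7 + 129.87ms (3/14)
4. 1168.831ms @ 27/14 + 129.87ms (3/14)
5. 1298.701ms @ 15/7 + 129.87ms (3/14)
6. 1428.571ms @ 33/14 + 129.87ms (3/14)
7. 1558.442ms @ 18/7 + 129.87ms (3/14)
8. 1688.312ms @ 39/14 + 129.87ms (3/14)
9. 1818.182ms @ 3 + 909.091ms (3/2)
10. 2727.273ms @ 9/2 + 909.091ms (3/2)

note 3 onset = 12/7b = 1038.961ms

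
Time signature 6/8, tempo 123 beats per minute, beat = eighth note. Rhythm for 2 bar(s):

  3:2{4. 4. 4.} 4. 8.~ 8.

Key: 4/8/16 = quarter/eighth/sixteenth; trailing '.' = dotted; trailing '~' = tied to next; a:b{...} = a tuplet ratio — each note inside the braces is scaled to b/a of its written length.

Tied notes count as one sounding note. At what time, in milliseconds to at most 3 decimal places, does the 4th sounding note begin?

note 4 onset = 6b = 2926.829ms

1. 0.0ms @ 0 + 975.61ms (2)
2. 975.61ms @ 2 + 975.61ms (2)
3. 1951.22ms @ 4 + 975.61ms (2)
4. 2926.829ms @ 6 + 1463.415ms (3)
5. 4390.244ms @ 9 + 1463.415ms (3)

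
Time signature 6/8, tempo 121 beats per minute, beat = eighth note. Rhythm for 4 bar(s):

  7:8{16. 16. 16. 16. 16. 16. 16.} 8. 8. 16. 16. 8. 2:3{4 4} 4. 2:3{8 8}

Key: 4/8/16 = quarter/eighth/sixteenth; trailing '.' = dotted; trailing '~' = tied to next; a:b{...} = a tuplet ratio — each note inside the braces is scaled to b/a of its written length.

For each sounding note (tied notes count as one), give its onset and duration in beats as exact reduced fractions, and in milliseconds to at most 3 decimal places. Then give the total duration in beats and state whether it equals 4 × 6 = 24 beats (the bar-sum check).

1) 0.0ms=0b +425.03ms=6/7b
2) 425.03ms=6/7b +425.03ms=6/7b
3) 850.059ms=12/7b +425.03ms=6/7b
4) 1275.089ms=18/7b +425.03ms=6/7b
5) 1700.118ms=24/7b +425.03ms=6/7b
6) 2125.148ms=30/7b +425.03ms=6/7b
7) 2550.177ms=36/7b +425.03ms=6/7b
8) 2975.207ms=6b +743.802ms=3/2b
9) 3719.008ms=15/2b +743.802ms=3/2b
10) 4462.81ms=9b +371.901ms=3/4b
11) 4834.711ms=39/4b +371.901ms=3/4b
12) 5206.612ms=21/2b +743.802ms=3/2b
13) 5950.413ms=12b +1487.603ms=3b
14) 7438.017ms=15b +1487.603ms=3b
15) 8925.62ms=18b +1487.603ms=3b
16) 10413.223ms=21b +743.802ms=3/2b
17) 11157.025ms=45/2b +743.802ms=3/2b
Σ=24b of 24 (121bpm 6/8) — PASS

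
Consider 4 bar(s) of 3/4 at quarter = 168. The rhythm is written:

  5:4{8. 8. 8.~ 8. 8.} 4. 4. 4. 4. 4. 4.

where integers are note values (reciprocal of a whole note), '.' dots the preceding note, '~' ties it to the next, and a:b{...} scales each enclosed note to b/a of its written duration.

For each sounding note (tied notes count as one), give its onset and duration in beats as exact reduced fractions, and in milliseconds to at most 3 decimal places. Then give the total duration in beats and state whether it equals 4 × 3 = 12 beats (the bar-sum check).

1) 0.0ms=0b +214.286ms=3/5b
2) 214.286ms=3/5b +214.286ms=3/5b
3) 428.571ms=6/5b +428.571ms=6/5b
4) 857.143ms=12/5b +214.286ms=3/5b
5) 1071.429ms=3b +535.714ms=3/2b
6) 1607.143ms=9/2b +535.714ms=3/2b
7) 2142.857ms=6b +535.714ms=3/2b
8) 2678.571ms=15/2b +535.714ms=3/2b
9) 3214.286ms=9b +535.714ms=3/2b
10) 3750.0ms=21/2b +535.714ms=3/2b
Σ=12b of 12 (168bpm 3/4) — PASS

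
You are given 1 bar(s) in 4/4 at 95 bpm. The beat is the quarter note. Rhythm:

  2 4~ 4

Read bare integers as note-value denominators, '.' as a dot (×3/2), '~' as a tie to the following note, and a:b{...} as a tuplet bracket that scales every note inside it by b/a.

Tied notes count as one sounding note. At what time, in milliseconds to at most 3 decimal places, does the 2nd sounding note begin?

note 2 onset = 2b = 1263.158ms

1. 0.0ms @ 0 + 1263.158ms (2)
2. 1263.158ms @ 2 + 1263.158ms (2)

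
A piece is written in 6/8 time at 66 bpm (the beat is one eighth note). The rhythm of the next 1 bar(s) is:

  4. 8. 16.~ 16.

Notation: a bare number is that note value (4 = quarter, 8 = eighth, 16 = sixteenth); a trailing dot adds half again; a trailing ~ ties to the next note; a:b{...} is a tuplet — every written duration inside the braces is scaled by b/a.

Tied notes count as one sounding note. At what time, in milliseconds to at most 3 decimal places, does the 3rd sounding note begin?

note 3 onset = 9/2b = 4090.909ms

1. 0.0ms @ 0 + 2727.273ms (3)
2. 2727.273ms @ 3 + 1363.636ms (3/2)
3. 4090.909ms @ 9/2 + 1363.636ms (3/2)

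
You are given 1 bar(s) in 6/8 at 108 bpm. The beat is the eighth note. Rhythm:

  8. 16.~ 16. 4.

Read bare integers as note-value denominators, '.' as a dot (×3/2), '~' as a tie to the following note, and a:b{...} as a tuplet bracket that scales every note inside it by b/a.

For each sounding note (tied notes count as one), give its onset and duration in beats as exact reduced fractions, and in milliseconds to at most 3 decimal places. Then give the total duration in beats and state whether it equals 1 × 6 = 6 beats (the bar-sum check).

1) 0.0ms=0b +833.333ms=3/2b
2) 833.333ms=3/2b +833.333ms=3/2b
3) 1666.667ms=3b +1666.667ms=3b
Σ=6b of 6 (108bpm 6/8) — PASS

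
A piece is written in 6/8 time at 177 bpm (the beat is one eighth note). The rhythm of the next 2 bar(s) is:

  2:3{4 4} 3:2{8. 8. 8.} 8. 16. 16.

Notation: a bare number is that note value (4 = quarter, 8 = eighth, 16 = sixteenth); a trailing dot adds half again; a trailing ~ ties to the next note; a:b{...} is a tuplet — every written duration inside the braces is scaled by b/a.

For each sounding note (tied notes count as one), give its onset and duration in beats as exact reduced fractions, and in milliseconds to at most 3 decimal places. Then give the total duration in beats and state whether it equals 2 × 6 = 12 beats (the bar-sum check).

1) 0.0ms=0b +1016.949ms=3b
2) 1016.949ms=3b +1016.949ms=3b
3) 2033.898ms=6b +338.983ms=1b
4) 2372.881ms=7b +338.983ms=1b
5) 2711.864ms=8b +338.983ms=1b
6) 3050.847ms=9b +508.475ms=3/2b
7) 3559.322ms=21/2b +254.237ms=3/4b
8) 3813.559ms=45/4b +254.237ms=3/4b
Σ=12b of 12 (177bpm 6/8) — PASS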